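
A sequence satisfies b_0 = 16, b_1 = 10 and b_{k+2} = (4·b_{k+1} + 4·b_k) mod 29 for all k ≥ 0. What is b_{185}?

Computing terms: b_0 = 16, b_1 = 10, b_2 = 17, b_3 = 21, b_4 = 7, b_5 = 25, b_6 = 12, b_7 = 3, b_8 = 2, b_9 = 20, b_{10} = 1, b_{11} = 26, b_{12} = 21, b_{13} = 14, b_{14} = 24, b_{15} = 7, b_{16} = 8, b_{17} = 2, b_{18} = 11, b_{19} = 23, b_{20} = 20, b_{21} = 27, b_{22} = 14, b_{23} = 19, b_{24} = 16, b_{25} = 24, b_{26} = 15, b_{27} = 11, b_{28} = 17, b_{29} = 25, b_{30} = 23, b_{31} = 18, b_{32} = 19, b_{33} = 3, b_{34} = 1, b_{35} = 16, b_{36} = 10.
The sequence repeats with period 35.
(185 - 0) mod 35 = 10, so b_{185} = b_{10} = 1.

1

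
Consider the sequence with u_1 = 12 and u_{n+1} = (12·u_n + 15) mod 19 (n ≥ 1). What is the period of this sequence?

We have u_1 = 12,  u_2 = 7,  u_3 = 4,  u_4 = 6,  u_5 = 11,  u_6 = 14,  u_7 = 12.
The sequence repeats with period 6.

6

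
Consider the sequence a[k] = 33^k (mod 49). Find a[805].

Listing terms: a[0] = 1,  a[1] = 33,  a[2] = 11,  a[3] = 20,  a[4] = 23,  a[5] = 24,  a[6] = 8,  a[7] = 19,  a[8] = 39,  a[9] = 13,  a[10] = 37,  a[11] = 45,  a[12] = 15,  a[13] = 5,  a[14] = 18,  a[15] = 6,  a[16] = 2,  a[17] = 17,  a[18] = 22,  a[19] = 40,  a[20] = 46,  a[21] = 48,  a[22] = 16,  a[23] = 38,  a[24] = 29,  a[25] = 26,  a[26] = 25,  a[27] = 41,  a[28] = 30,  a[29] = 10,  a[30] = 36,  a[31] = 12,  a[32] = 4,  a[33] = 34,  a[34] = 44,  a[35] = 31,  a[36] = 43,  a[37] = 47,  a[38] = 32,  a[39] = 27,  a[40] = 9,  a[41] = 3,  a[42] = 1.
The sequence repeats with period 42.
(805 - 0) mod 42 = 7, so a[805] = a[7] = 19.

19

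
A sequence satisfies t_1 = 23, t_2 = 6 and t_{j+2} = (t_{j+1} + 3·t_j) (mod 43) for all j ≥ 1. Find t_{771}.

32

We have t_1 = 23, t_2 = 6, t_3 = 32, t_4 = 7, t_5 = 17, t_6 = 38, t_7 = 3, t_8 = 31, t_9 = 40, t_{10} = 4, t_{11} = 38, t_{12} = 7, t_{13} = 35, t_{14} = 13, t_{15} = 32, t_{16} = 28, t_{17} = 38, t_{18} = 36, t_{19} = 21, t_{20} = 0, t_{21} = 20, t_{22} = 20, t_{23} = 37, t_{24} = 11, t_{25} = 36, t_{26} = 26, t_{27} = 5, t_{28} = 40, t_{29} = 12, t_{30} = 3, t_{31} = 39, t_{32} = 5, t_{33} = 36, t_{34} = 8, t_{35} = 30, t_{36} = 11, t_{37} = 15, t_{38} = 5, t_{39} = 7, t_{40} = 22, t_{41} = 0, t_{42} = 23, t_{43} = 23, t_{44} = 6.
The sequence repeats with period 42.
(771 - 1) mod 42 = 14, so t_{771} = t_{15} = 32.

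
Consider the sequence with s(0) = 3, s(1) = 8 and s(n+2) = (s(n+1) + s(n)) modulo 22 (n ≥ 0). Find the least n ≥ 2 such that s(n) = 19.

3

We have s(0) = 3,  s(1) = 8,  s(2) = 11,  s(3) = 19,  s(4) = 8,  s(5) = 5,  s(6) = 13,  s(7) = 18,  s(8) = 9,  s(9) = 5,  s(10) = 14,  s(11) = 19,  s(12) = 11,  s(13) = 8,  s(14) = 19,  s(15) = 5,  s(16) = 2,  s(17) = 7,  s(18) = 9,  s(19) = 16,  s(20) = 3,  s(21) = 19,  s(22) = 0,  s(23) = 19,  s(24) = 19,  s(25) = 16,  s(26) = 13,  s(27) = 7,  s(28) = 20,  s(29) = 5,  s(30) = 3,  s(31) = 8.
Since (s(30), s(31)) = (s(0), s(1)) = (3, 8) (two consecutive terms determine the rest), the sequence is periodic with period 30.
The value 19 first appears (with n ≥ 2) at s(3).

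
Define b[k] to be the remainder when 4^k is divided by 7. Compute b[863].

b[0] = 1, b[1] = 4, b[2] = 2, b[3] = 1.
The sequence repeats with period 3.
So b[863] = b[0 + ((863-0) mod 3)] = b[2] = 2.

2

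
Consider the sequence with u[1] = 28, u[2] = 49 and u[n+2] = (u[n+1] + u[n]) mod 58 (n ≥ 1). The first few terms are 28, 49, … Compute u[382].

Computing terms: u[1] = 28; u[2] = 49; u[3] = 19; u[4] = 10; u[5] = 29; u[6] = 39; u[7] = 10; u[8] = 49; u[9] = 1; u[10] = 50; u[11] = 51; u[12] = 43; u[13] = 36; u[14] = 21; u[15] = 57; u[16] = 20; u[17] = 19; u[18] = 39; u[19] = 0; u[20] = 39; u[21] = 39; u[22] = 20; u[23] = 1; u[24] = 21; u[25] = 22; u[26] = 43; u[27] = 7; u[28] = 50; u[29] = 57; u[30] = 49; u[31] = 48; u[32] = 39; u[33] = 29; u[34] = 10; u[35] = 39; u[36] = 49; u[37] = 30; u[38] = 21; u[39] = 51; u[40] = 14; u[41] = 7; u[42] = 21; u[43] = 28; u[44] = 49.
The sequence repeats with period 42.
So u[382] = u[1 + ((382-1) mod 42)] = u[4] = 10.

10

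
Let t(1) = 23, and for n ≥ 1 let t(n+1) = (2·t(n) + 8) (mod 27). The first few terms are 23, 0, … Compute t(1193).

2

We have t(1) = 23,  t(2) = 0,  t(3) = 8,  t(4) = 24,  t(5) = 2,  t(6) = 12,  t(7) = 5,  t(8) = 18,  t(9) = 17,  t(10) = 15,  t(11) = 11,  t(12) = 3,  t(13) = 14,  t(14) = 9,  t(15) = 26,  t(16) = 6,  t(17) = 20,  t(18) = 21,  t(19) = 23.
The sequence repeats with period 18.
(1193 - 1) mod 18 = 4, so t(1193) = t(5) = 2.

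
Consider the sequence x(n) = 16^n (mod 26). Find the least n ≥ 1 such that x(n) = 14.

Listing terms: x(0) = 1; x(1) = 16; x(2) = 22; x(3) = 14; x(4) = 16.
Since x(4) = x(1) = 16, the sequence is eventually periodic: after a pre-period of length 1 it cycles with period 3.
The value 14 first appears (with n ≥ 1) at x(3).

3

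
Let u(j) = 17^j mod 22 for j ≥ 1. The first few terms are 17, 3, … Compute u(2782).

3

We have u(1) = 17,  u(2) = 3,  u(3) = 7,  u(4) = 9,  u(5) = 21,  u(6) = 5,  u(7) = 19,  u(8) = 15,  u(9) = 13,  u(10) = 1,  u(11) = 17.
Since u(11) = u(1) = 17, the sequence is periodic with period 10.
So u(2782) = u(1 + ((2782-1) mod 10)) = u(2) = 3.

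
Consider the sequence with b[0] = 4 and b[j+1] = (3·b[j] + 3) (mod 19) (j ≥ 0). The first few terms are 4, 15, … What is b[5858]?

3

Computing terms: b[0] = 4,  b[1] = 15,  b[2] = 10,  b[3] = 14,  b[4] = 7,  b[5] = 5,  b[6] = 18,  b[7] = 0,  b[8] = 3,  b[9] = 12,  b[10] = 1,  b[11] = 6,  b[12] = 2,  b[13] = 9,  b[14] = 11,  b[15] = 17,  b[16] = 16,  b[17] = 13,  b[18] = 4.
Since b[18] = b[0] = 4, the sequence is periodic with period 18.
(5858 - 0) mod 18 = 8, so b[5858] = b[8] = 3.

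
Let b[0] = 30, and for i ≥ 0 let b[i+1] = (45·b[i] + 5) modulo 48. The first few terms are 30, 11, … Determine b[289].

Listing terms: b[0] = 30; b[1] = 11; b[2] = 20; b[3] = 41; b[4] = 26; b[5] = 23; b[6] = 32; b[7] = 5; b[8] = 38; b[9] = 35; b[10] = 44; b[11] = 17; b[12] = 2; b[13] = 47; b[14] = 8; b[15] = 29; b[16] = 14; b[17] = 11.
Since b[17] = b[1] = 11, the sequence is eventually periodic: after a pre-period of length 1 it cycles with period 16.
For i ≥ 1, b[i] depends only on (i - 1) mod 16. (289 - 1) mod 16 = 0, so b[289] = b[1] = 11.

11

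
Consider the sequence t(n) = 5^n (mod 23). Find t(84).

t(1) = 5,  t(2) = 2,  t(3) = 10,  t(4) = 4,  t(5) = 20,  t(6) = 8,  t(7) = 17,  t(8) = 16,  t(9) = 11,  t(10) = 9,  t(11) = 22,  t(12) = 18,  t(13) = 21,  t(14) = 13,  t(15) = 19,  t(16) = 3,  t(17) = 15,  t(18) = 6,  t(19) = 7,  t(20) = 12,  t(21) = 14,  t(22) = 1,  t(23) = 5.
Since t(23) = t(1) = 5, the sequence is periodic with period 22.
So t(84) = t(1 + ((84-1) mod 22)) = t(18) = 6.

6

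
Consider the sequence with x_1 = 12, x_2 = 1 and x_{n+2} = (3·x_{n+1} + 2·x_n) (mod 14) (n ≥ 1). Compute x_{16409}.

1

We have x_1 = 12,  x_2 = 1,  x_3 = 13,  x_4 = 13,  x_5 = 9,  x_6 = 11,  x_7 = 9,  x_8 = 7,  x_9 = 11,  x_{10} = 5,  x_{11} = 9,  x_{12} = 9,  x_{13} = 3,  x_{14} = 13,  x_{15} = 3,  x_{16} = 7,  x_{17} = 13,  x_{18} = 11,  x_{19} = 3,  x_{20} = 3,  x_{21} = 1,  x_{22} = 9,  x_{23} = 1,  x_{24} = 7,  x_{25} = 9,  x_{26} = 13,  x_{27} = 1,  x_{28} = 1,  x_{29} = 5,  x_{30} = 3,  x_{31} = 5,  x_{32} = 7,  x_{33} = 3,  x_{34} = 9,  x_{35} = 5,  x_{36} = 5,  x_{37} = 11,  x_{38} = 1,  x_{39} = 11,  x_{40} = 7,  x_{41} = 1,  x_{42} = 3,  x_{43} = 11,  x_{44} = 11,  x_{45} = 13,  x_{46} = 5,  x_{47} = 13,  x_{48} = 7,  x_{49} = 5,  x_{50} = 1,  x_{51} = 13.
Since (x_{50}, x_{51}) = (x_2, x_3) = (1, 13) (two consecutive terms determine the rest), the sequence is eventually periodic: after a pre-period of length 1 it cycles with period 48.
For n ≥ 2, x_n depends only on (n - 2) mod 48. (16409 - 2) mod 48 = 39, so x_{16409} = x_{41} = 1.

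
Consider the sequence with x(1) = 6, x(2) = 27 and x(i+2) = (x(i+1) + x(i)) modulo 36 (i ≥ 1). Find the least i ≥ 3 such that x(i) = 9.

6

We have x(1) = 6,  x(2) = 27,  x(3) = 33,  x(4) = 24,  x(5) = 21,  x(6) = 9,  x(7) = 30,  x(8) = 3,  x(9) = 33,  x(10) = 0,  x(11) = 33,  x(12) = 33,  x(13) = 30,  x(14) = 27,  x(15) = 21,  x(16) = 12,  x(17) = 33,  x(18) = 9,  x(19) = 6,  x(20) = 15,  x(21) = 21,  x(22) = 0,  x(23) = 21,  x(24) = 21,  x(25) = 6,  x(26) = 27.
The sequence repeats with period 24.
The value 9 first appears (with i ≥ 3) at x(6).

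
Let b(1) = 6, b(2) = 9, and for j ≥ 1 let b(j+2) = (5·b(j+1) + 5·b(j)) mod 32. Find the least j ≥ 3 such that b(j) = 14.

7

Listing terms: b(1) = 6; b(2) = 9; b(3) = 11; b(4) = 4; b(5) = 11; b(6) = 11; b(7) = 14; b(8) = 29; b(9) = 23; b(10) = 4; b(11) = 7; b(12) = 23; b(13) = 22; b(14) = 1; b(15) = 19; b(16) = 4; b(17) = 19; b(18) = 19; b(19) = 30; b(20) = 21; b(21) = 31; b(22) = 4; b(23) = 15; b(24) = 31; b(25) = 6; b(26) = 25; b(27) = 27; b(28) = 4; b(29) = 27; b(30) = 27; b(31) = 14; b(32) = 13; b(33) = 7; b(34) = 4; b(35) = 23; b(36) = 7; b(37) = 22; b(38) = 17; b(39) = 3; b(40) = 4; b(41) = 3; b(42) = 3; b(43) = 30; b(44) = 5; b(45) = 15; b(46) = 4; b(47) = 31; b(48) = 15; b(49) = 6; b(50) = 9.
The sequence repeats with period 48.
The value 14 first appears (with j ≥ 3) at b(7).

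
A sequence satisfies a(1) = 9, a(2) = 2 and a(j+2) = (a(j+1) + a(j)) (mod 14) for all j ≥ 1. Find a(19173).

Computing terms: a(1) = 9, a(2) = 2, a(3) = 11, a(4) = 13, a(5) = 10, a(6) = 9, a(7) = 5, a(8) = 0, a(9) = 5, a(10) = 5, a(11) = 10, a(12) = 1, a(13) = 11, a(14) = 12, a(15) = 9, a(16) = 7, a(17) = 2, a(18) = 9, a(19) = 11, a(20) = 6, a(21) = 3, a(22) = 9, a(23) = 12, a(24) = 7, a(25) = 5, a(26) = 12, a(27) = 3, a(28) = 1, a(29) = 4, a(30) = 5, a(31) = 9, a(32) = 0, a(33) = 9, a(34) = 9, a(35) = 4, a(36) = 13, a(37) = 3, a(38) = 2, a(39) = 5, a(40) = 7, a(41) = 12, a(42) = 5, a(43) = 3, a(44) = 8, a(45) = 11, a(46) = 5, a(47) = 2, a(48) = 7, a(49) = 9, a(50) = 2.
The sequence repeats with period 48.
(19173 - 1) mod 48 = 20, so a(19173) = a(21) = 3.

3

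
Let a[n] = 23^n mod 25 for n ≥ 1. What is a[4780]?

Listing terms: a[1] = 23, a[2] = 4, a[3] = 17, a[4] = 16, a[5] = 18, a[6] = 14, a[7] = 22, a[8] = 6, a[9] = 13, a[10] = 24, a[11] = 2, a[12] = 21, a[13] = 8, a[14] = 9, a[15] = 7, a[16] = 11, a[17] = 3, a[18] = 19, a[19] = 12, a[20] = 1, a[21] = 23.
Since a[21] = a[1] = 23, the sequence is periodic with period 20.
So a[4780] = a[1 + ((4780-1) mod 20)] = a[20] = 1.

1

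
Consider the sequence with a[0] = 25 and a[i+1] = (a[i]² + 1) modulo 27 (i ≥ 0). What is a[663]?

Listing terms: a[0] = 25,  a[1] = 5,  a[2] = 26,  a[3] = 2,  a[4] = 5.
Since a[4] = a[1] = 5, the sequence is eventually periodic: after a pre-period of length 1 it cycles with period 3.
For i ≥ 1, a[i] depends only on (i - 1) mod 3. (663 - 1) mod 3 = 2, so a[663] = a[3] = 2.

2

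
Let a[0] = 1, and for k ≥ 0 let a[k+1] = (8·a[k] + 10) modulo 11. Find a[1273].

10

We have a[0] = 1, a[1] = 7, a[2] = 0, a[3] = 10, a[4] = 2, a[5] = 4, a[6] = 9, a[7] = 5, a[8] = 6, a[9] = 3, a[10] = 1.
The sequence repeats with period 10.
(1273 - 0) mod 10 = 3, so a[1273] = a[3] = 10.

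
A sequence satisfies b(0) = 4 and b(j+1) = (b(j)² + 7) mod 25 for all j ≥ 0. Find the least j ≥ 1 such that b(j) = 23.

1

b(0) = 4,  b(1) = 23,  b(2) = 11,  b(3) = 3,  b(4) = 16,  b(5) = 13,  b(6) = 1,  b(7) = 8,  b(8) = 21,  b(9) = 23.
Since b(9) = b(1) = 23, the sequence is eventually periodic: after a pre-period of length 1 it cycles with period 8.
The value 23 first appears (with j ≥ 1) at b(1).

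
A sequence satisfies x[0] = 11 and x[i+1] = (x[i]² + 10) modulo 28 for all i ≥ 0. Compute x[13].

19

Listing terms: x[0] = 11,  x[1] = 19,  x[2] = 7,  x[3] = 3,  x[4] = 19.
Since x[4] = x[1] = 19, the sequence is eventually periodic: after a pre-period of length 1 it cycles with period 3.
For i ≥ 1, x[i] depends only on (i - 1) mod 3. (13 - 1) mod 3 = 0, so x[13] = x[1] = 19.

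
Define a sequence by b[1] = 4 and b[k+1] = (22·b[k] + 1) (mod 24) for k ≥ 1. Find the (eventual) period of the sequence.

3

We have b[1] = 4; b[2] = 17; b[3] = 15; b[4] = 19; b[5] = 11; b[6] = 3; b[7] = 19.
Since b[7] = b[4] = 19, the sequence is eventually periodic: after a pre-period of length 3 it cycles with period 3.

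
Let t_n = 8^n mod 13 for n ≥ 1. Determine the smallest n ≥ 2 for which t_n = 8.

Computing terms: t_1 = 8,  t_2 = 12,  t_3 = 5,  t_4 = 1,  t_5 = 8.
Since t_5 = t_1 = 8, the sequence is periodic with period 4.
The value 8 next appears (with n ≥ 2) at t_5.

5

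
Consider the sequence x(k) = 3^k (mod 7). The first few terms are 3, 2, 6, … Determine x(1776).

1

We have x(1) = 3, x(2) = 2, x(3) = 6, x(4) = 4, x(5) = 5, x(6) = 1, x(7) = 3.
The sequence repeats with period 6.
(1776 - 1) mod 6 = 5, so x(1776) = x(6) = 1.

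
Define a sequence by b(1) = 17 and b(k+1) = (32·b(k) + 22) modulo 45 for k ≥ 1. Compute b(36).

35

We have b(1) = 17,  b(2) = 26,  b(3) = 44,  b(4) = 35,  b(5) = 17.
The sequence repeats with period 4.
So b(36) = b(1 + ((36-1) mod 4)) = b(4) = 35.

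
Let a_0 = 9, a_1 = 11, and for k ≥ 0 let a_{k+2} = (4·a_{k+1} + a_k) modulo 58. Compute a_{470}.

13

Listing terms: a_0 = 9,  a_1 = 11,  a_2 = 53,  a_3 = 49,  a_4 = 17,  a_5 = 1,  a_6 = 21,  a_7 = 27,  a_8 = 13,  a_9 = 21,  a_{10} = 39,  a_{11} = 3,  a_{12} = 51,  a_{13} = 33,  a_{14} = 9,  a_{15} = 11.
Since (a_{14}, a_{15}) = (a_0, a_1) = (9, 11) (two consecutive terms determine the rest), the sequence is periodic with period 14.
(470 - 0) mod 14 = 8, so a_{470} = a_8 = 13.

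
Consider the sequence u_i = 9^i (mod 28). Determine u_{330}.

Listing terms: u_0 = 1; u_1 = 9; u_2 = 25; u_3 = 1.
Since u_3 = u_0 = 1, the sequence is periodic with period 3.
(330 - 0) mod 3 = 0, so u_{330} = u_0 = 1.

1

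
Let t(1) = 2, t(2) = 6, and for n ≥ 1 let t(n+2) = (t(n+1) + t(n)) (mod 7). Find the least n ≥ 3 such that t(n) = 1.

3

t(1) = 2,  t(2) = 6,  t(3) = 1,  t(4) = 0,  t(5) = 1,  t(6) = 1,  t(7) = 2,  t(8) = 3,  t(9) = 5,  t(10) = 1,  t(11) = 6,  t(12) = 0,  t(13) = 6,  t(14) = 6,  t(15) = 5,  t(16) = 4,  t(17) = 2,  t(18) = 6.
The sequence repeats with period 16.
The value 1 first appears (with n ≥ 3) at t(3).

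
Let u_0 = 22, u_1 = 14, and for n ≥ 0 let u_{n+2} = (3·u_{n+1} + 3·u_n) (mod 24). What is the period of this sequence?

Listing terms: u_0 = 22, u_1 = 14, u_2 = 12, u_3 = 6, u_4 = 6, u_5 = 12, u_6 = 6.
Since (u_5, u_6) = (u_2, u_3) = (12, 6) (two consecutive terms determine the rest), the sequence is eventually periodic: after a pre-period of length 2 it cycles with period 3.

3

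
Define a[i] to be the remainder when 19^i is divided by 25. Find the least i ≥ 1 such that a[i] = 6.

6

Computing terms: a[0] = 1, a[1] = 19, a[2] = 11, a[3] = 9, a[4] = 21, a[5] = 24, a[6] = 6, a[7] = 14, a[8] = 16, a[9] = 4, a[10] = 1.
The sequence repeats with period 10.
The value 6 first appears (with i ≥ 1) at a[6].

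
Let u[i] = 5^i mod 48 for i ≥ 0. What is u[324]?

u[0] = 1,  u[1] = 5,  u[2] = 25,  u[3] = 29,  u[4] = 1.
Since u[4] = u[0] = 1, the sequence is periodic with period 4.
So u[324] = u[0 + ((324-0) mod 4)] = u[0] = 1.

1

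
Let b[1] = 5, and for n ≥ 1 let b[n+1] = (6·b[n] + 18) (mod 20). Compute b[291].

10

We have b[1] = 5,  b[2] = 8,  b[3] = 6,  b[4] = 14,  b[5] = 2,  b[6] = 10,  b[7] = 18,  b[8] = 6.
Since b[8] = b[3] = 6, the sequence is eventually periodic: after a pre-period of length 2 it cycles with period 5.
For n ≥ 3, b[n] depends only on (n - 3) mod 5. (291 - 3) mod 5 = 3, so b[291] = b[6] = 10.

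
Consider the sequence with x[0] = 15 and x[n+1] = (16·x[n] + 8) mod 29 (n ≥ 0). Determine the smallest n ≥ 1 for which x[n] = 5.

4

Listing terms: x[0] = 15,  x[1] = 16,  x[2] = 3,  x[3] = 27,  x[4] = 5,  x[5] = 1,  x[6] = 24,  x[7] = 15.
Since x[7] = x[0] = 15, the sequence is periodic with period 7.
The value 5 first appears (with n ≥ 1) at x[4].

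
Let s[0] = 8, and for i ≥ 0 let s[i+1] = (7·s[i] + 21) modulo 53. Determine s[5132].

Computing terms: s[0] = 8,  s[1] = 24,  s[2] = 30,  s[3] = 19,  s[4] = 48,  s[5] = 39,  s[6] = 29,  s[7] = 12,  s[8] = 52,  s[9] = 14,  s[10] = 13,  s[11] = 6,  s[12] = 10,  s[13] = 38,  s[14] = 22,  s[15] = 16,  s[16] = 27,  s[17] = 51,  s[18] = 7,  s[19] = 17,  s[20] = 34,  s[21] = 47,  s[22] = 32,  s[23] = 33,  s[24] = 40,  s[25] = 36,  s[26] = 8.
Since s[26] = s[0] = 8, the sequence is periodic with period 26.
So s[5132] = s[0 + ((5132-0) mod 26)] = s[10] = 13.

13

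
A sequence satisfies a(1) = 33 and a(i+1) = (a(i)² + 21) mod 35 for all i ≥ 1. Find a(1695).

Computing terms: a(1) = 33; a(2) = 25; a(3) = 16; a(4) = 32; a(5) = 30; a(6) = 11; a(7) = 2; a(8) = 25.
Since a(8) = a(2) = 25, the sequence is eventually periodic: after a pre-period of length 1 it cycles with period 6.
For i ≥ 2, a(i) depends only on (i - 2) mod 6. (1695 - 2) mod 6 = 1, so a(1695) = a(3) = 16.

16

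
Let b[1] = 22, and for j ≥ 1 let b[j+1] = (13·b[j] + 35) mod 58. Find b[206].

b[1] = 22, b[2] = 31, b[3] = 32, b[4] = 45, b[5] = 40, b[6] = 33, b[7] = 0, b[8] = 35, b[9] = 26, b[10] = 25, b[11] = 12, b[12] = 17, b[13] = 24, b[14] = 57, b[15] = 22.
The sequence repeats with period 14.
So b[206] = b[1 + ((206-1) mod 14)] = b[10] = 25.

25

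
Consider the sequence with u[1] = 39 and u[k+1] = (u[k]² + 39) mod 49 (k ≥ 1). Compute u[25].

19

Listing terms: u[1] = 39; u[2] = 41; u[3] = 5; u[4] = 15; u[5] = 19; u[6] = 8; u[7] = 5.
Since u[7] = u[3] = 5, the sequence is eventually periodic: after a pre-period of length 2 it cycles with period 4.
For k ≥ 3, u[k] depends only on (k - 3) mod 4. (25 - 3) mod 4 = 2, so u[25] = u[5] = 19.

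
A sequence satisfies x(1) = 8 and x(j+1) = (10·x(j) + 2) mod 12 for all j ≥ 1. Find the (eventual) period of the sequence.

x(1) = 8,  x(2) = 10,  x(3) = 6,  x(4) = 2,  x(5) = 10.
Since x(5) = x(2) = 10, the sequence is eventually periodic: after a pre-period of length 1 it cycles with period 3.

3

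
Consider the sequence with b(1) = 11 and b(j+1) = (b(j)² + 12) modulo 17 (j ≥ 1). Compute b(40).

We have b(1) = 11,  b(2) = 14,  b(3) = 4,  b(4) = 11.
The sequence repeats with period 3.
(40 - 1) mod 3 = 0, so b(40) = b(1) = 11.

11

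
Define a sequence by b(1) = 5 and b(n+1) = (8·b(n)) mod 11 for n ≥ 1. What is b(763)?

1

Listing terms: b(1) = 5, b(2) = 7, b(3) = 1, b(4) = 8, b(5) = 9, b(6) = 6, b(7) = 4, b(8) = 10, b(9) = 3, b(10) = 2, b(11) = 5.
The sequence repeats with period 10.
(763 - 1) mod 10 = 2, so b(763) = b(3) = 1.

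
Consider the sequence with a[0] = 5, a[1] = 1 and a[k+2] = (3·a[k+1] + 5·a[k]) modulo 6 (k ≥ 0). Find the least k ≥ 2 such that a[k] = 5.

a[0] = 5,  a[1] = 1,  a[2] = 4,  a[3] = 5,  a[4] = 5,  a[5] = 4,  a[6] = 1,  a[7] = 5,  a[8] = 2,  a[9] = 1,  a[10] = 1,  a[11] = 2,  a[12] = 5,  a[13] = 1.
The sequence repeats with period 12.
The value 5 first appears (with k ≥ 2) at a[3].

3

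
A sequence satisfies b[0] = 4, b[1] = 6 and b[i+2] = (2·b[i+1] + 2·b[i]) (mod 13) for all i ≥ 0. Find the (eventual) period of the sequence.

12

Computing terms: b[0] = 4, b[1] = 6, b[2] = 7, b[3] = 0, b[4] = 1, b[5] = 2, b[6] = 6, b[7] = 3, b[8] = 5, b[9] = 3, b[10] = 3, b[11] = 12, b[12] = 4, b[13] = 6.
The sequence repeats with period 12.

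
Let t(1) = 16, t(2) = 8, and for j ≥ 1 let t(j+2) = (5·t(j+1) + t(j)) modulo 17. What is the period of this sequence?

Listing terms: t(1) = 16,  t(2) = 8,  t(3) = 5,  t(4) = 16,  t(5) = 0,  t(6) = 16,  t(7) = 12,  t(8) = 8,  t(9) = 1,  t(10) = 13,  t(11) = 15,  t(12) = 3,  t(13) = 13,  t(14) = 0,  t(15) = 13,  t(16) = 14,  t(17) = 15,  t(18) = 4,  t(19) = 1,  t(20) = 9,  t(21) = 12,  t(22) = 1,  t(23) = 0,  t(24) = 1,  t(25) = 5,  t(26) = 9,  t(27) = 16,  t(28) = 4,  t(29) = 2,  t(30) = 14,  t(31) = 4,  t(32) = 0,  t(33) = 4,  t(34) = 3,  t(35) = 2,  t(36) = 13,  t(37) = 16,  t(38) = 8.
Since (t(37), t(38)) = (t(1), t(2)) = (16, 8) (two consecutive terms determine the rest), the sequence is periodic with period 36.

36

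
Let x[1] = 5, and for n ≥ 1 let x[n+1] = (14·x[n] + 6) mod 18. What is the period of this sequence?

6

x[1] = 5, x[2] = 4, x[3] = 8, x[4] = 10, x[5] = 2, x[6] = 16, x[7] = 14, x[8] = 4.
Since x[8] = x[2] = 4, the sequence is eventually periodic: after a pre-period of length 1 it cycles with period 6.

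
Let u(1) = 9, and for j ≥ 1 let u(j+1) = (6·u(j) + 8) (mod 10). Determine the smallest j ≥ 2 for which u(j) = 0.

3

Listing terms: u(1) = 9; u(2) = 2; u(3) = 0; u(4) = 8; u(5) = 6; u(6) = 4; u(7) = 2.
Since u(7) = u(2) = 2, the sequence is eventually periodic: after a pre-period of length 1 it cycles with period 5.
The value 0 first appears (with j ≥ 2) at u(3).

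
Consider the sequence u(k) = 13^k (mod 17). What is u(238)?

Listing terms: u(0) = 1, u(1) = 13, u(2) = 16, u(3) = 4, u(4) = 1.
Since u(4) = u(0) = 1, the sequence is periodic with period 4.
(238 - 0) mod 4 = 2, so u(238) = u(2) = 16.

16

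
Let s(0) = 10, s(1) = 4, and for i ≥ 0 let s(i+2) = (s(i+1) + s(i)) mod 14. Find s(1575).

Computing terms: s(0) = 10; s(1) = 4; s(2) = 0; s(3) = 4; s(4) = 4; s(5) = 8; s(6) = 12; s(7) = 6; s(8) = 4; s(9) = 10; s(10) = 0; s(11) = 10; s(12) = 10; s(13) = 6; s(14) = 2; s(15) = 8; s(16) = 10; s(17) = 4.
Since (s(16), s(17)) = (s(0), s(1)) = (10, 4) (two consecutive terms determine the rest), the sequence is periodic with period 16.
So s(1575) = s(0 + ((1575-0) mod 16)) = s(7) = 6.

6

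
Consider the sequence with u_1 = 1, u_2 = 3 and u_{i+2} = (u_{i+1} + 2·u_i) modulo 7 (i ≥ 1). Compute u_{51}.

5

Computing terms: u_1 = 1, u_2 = 3, u_3 = 5, u_4 = 4, u_5 = 0, u_6 = 1, u_7 = 1, u_8 = 3.
Since (u_7, u_8) = (u_1, u_2) = (1, 3) (two consecutive terms determine the rest), the sequence is periodic with period 6.
So u_{51} = u_{1 + ((51-1) mod 6)} = u_3 = 5.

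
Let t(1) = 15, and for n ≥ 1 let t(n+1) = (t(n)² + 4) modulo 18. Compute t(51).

11

Listing terms: t(1) = 15,  t(2) = 13,  t(3) = 11,  t(4) = 17,  t(5) = 5,  t(6) = 11.
Since t(6) = t(3) = 11, the sequence is eventually periodic: after a pre-period of length 2 it cycles with period 3.
For n ≥ 3, t(n) depends only on (n - 3) mod 3. (51 - 3) mod 3 = 0, so t(51) = t(3) = 11.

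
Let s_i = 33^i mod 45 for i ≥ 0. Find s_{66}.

Listing terms: s_0 = 1; s_1 = 33; s_2 = 9; s_3 = 27; s_4 = 36; s_5 = 18; s_6 = 9.
Since s_6 = s_2 = 9, the sequence is eventually periodic: after a pre-period of length 2 it cycles with period 4.
For i ≥ 2, s_i depends only on (i - 2) mod 4. (66 - 2) mod 4 = 0, so s_{66} = s_2 = 9.

9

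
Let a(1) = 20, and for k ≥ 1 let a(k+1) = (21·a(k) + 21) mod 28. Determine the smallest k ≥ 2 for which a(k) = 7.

4

a(1) = 20,  a(2) = 21,  a(3) = 14,  a(4) = 7,  a(5) = 0,  a(6) = 21.
Since a(6) = a(2) = 21, the sequence is eventually periodic: after a pre-period of length 1 it cycles with period 4.
The value 7 first appears (with k ≥ 2) at a(4).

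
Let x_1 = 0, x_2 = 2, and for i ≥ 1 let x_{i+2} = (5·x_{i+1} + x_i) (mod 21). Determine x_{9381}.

3

x_1 = 0,  x_2 = 2,  x_3 = 10,  x_4 = 10,  x_5 = 18,  x_6 = 16,  x_7 = 14,  x_8 = 2,  x_9 = 3,  x_{10} = 17,  x_{11} = 4,  x_{12} = 16,  x_{13} = 0,  x_{14} = 16,  x_{15} = 17,  x_{16} = 17,  x_{17} = 18,  x_{18} = 2,  x_{19} = 7,  x_{20} = 16,  x_{21} = 3,  x_{22} = 10,  x_{23} = 11,  x_{24} = 2,  x_{25} = 0,  x_{26} = 2.
Since (x_{25}, x_{26}) = (x_1, x_2) = (0, 2) (two consecutive terms determine the rest), the sequence is periodic with period 24.
(9381 - 1) mod 24 = 20, so x_{9381} = x_{21} = 3.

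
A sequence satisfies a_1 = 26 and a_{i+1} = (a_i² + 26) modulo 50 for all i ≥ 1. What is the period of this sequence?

a_1 = 26,  a_2 = 2,  a_3 = 30,  a_4 = 26.
Since a_4 = a_1 = 26, the sequence is periodic with period 3.

3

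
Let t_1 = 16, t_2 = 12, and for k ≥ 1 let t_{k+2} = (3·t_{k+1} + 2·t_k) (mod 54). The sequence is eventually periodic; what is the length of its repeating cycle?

36

Listing terms: t_1 = 16; t_2 = 12; t_3 = 14; t_4 = 12; t_5 = 10; t_6 = 0; t_7 = 20; t_8 = 6; t_9 = 4; t_{10} = 24; t_{11} = 26; t_{12} = 18; t_{13} = 52; t_{14} = 30; t_{15} = 32; t_{16} = 48; t_{17} = 46; t_{18} = 18; t_{19} = 38; t_{20} = 42; t_{21} = 40; t_{22} = 42; t_{23} = 44; t_{24} = 0; t_{25} = 34; t_{26} = 48; t_{27} = 50; t_{28} = 30; t_{29} = 28; t_{30} = 36; t_{31} = 2; t_{32} = 24; t_{33} = 22; t_{34} = 6; t_{35} = 8; t_{36} = 36; t_{37} = 16; t_{38} = 12.
Since (t_{37}, t_{38}) = (t_1, t_2) = (16, 12) (two consecutive terms determine the rest), the sequence is periodic with period 36.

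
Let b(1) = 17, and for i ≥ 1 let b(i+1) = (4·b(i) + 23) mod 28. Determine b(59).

7

b(1) = 17,  b(2) = 7,  b(3) = 23,  b(4) = 3,  b(5) = 7.
Since b(5) = b(2) = 7, the sequence is eventually periodic: after a pre-period of length 1 it cycles with period 3.
For i ≥ 2, b(i) depends only on (i - 2) mod 3. (59 - 2) mod 3 = 0, so b(59) = b(2) = 7.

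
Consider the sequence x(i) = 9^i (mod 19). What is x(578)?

Computing terms: x(1) = 9, x(2) = 5, x(3) = 7, x(4) = 6, x(5) = 16, x(6) = 11, x(7) = 4, x(8) = 17, x(9) = 1, x(10) = 9.
The sequence repeats with period 9.
So x(578) = x(1 + ((578-1) mod 9)) = x(2) = 5.

5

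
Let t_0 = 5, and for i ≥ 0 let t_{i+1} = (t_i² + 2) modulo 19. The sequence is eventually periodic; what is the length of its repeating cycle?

3

We have t_0 = 5; t_1 = 8; t_2 = 9; t_3 = 7; t_4 = 13; t_5 = 0; t_6 = 2; t_7 = 6; t_8 = 0.
Since t_8 = t_5 = 0, the sequence is eventually periodic: after a pre-period of length 5 it cycles with period 3.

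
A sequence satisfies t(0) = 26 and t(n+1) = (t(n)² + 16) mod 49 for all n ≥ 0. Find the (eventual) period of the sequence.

t(0) = 26, t(1) = 6, t(2) = 3, t(3) = 25, t(4) = 4, t(5) = 32, t(6) = 11, t(7) = 39, t(8) = 18, t(9) = 46, t(10) = 25.
Since t(10) = t(3) = 25, the sequence is eventually periodic: after a pre-period of length 3 it cycles with period 7.

7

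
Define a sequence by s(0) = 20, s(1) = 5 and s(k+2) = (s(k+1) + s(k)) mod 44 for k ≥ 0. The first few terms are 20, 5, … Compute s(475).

s(0) = 20, s(1) = 5, s(2) = 25, s(3) = 30, s(4) = 11, s(5) = 41, s(6) = 8, s(7) = 5, s(8) = 13, s(9) = 18, s(10) = 31, s(11) = 5, s(12) = 36, s(13) = 41, s(14) = 33, s(15) = 30, s(16) = 19, s(17) = 5, s(18) = 24, s(19) = 29, s(20) = 9, s(21) = 38, s(22) = 3, s(23) = 41, s(24) = 0, s(25) = 41, s(26) = 41, s(27) = 38, s(28) = 35, s(29) = 29, s(30) = 20, s(31) = 5.
The sequence repeats with period 30.
(475 - 0) mod 30 = 25, so s(475) = s(25) = 41.

41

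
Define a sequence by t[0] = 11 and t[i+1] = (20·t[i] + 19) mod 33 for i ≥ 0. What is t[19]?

Computing terms: t[0] = 11, t[1] = 8, t[2] = 14, t[3] = 2, t[4] = 26, t[5] = 11.
The sequence repeats with period 5.
(19 - 0) mod 5 = 4, so t[19] = t[4] = 26.

26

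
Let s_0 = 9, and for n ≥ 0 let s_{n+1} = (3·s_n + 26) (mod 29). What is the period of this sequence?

28

Listing terms: s_0 = 9,  s_1 = 24,  s_2 = 11,  s_3 = 1,  s_4 = 0,  s_5 = 26,  s_6 = 17,  s_7 = 19,  s_8 = 25,  s_9 = 14,  s_{10} = 10,  s_{11} = 27,  s_{12} = 20,  s_{13} = 28,  s_{14} = 23,  s_{15} = 8,  s_{16} = 21,  s_{17} = 2,  s_{18} = 3,  s_{19} = 6,  s_{20} = 15,  s_{21} = 13,  s_{22} = 7,  s_{23} = 18,  s_{24} = 22,  s_{25} = 5,  s_{26} = 12,  s_{27} = 4,  s_{28} = 9.
The sequence repeats with period 28.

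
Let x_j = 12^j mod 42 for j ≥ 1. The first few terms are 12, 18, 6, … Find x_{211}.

Computing terms: x_1 = 12,  x_2 = 18,  x_3 = 6,  x_4 = 30,  x_5 = 24,  x_6 = 36,  x_7 = 12.
The sequence repeats with period 6.
(211 - 1) mod 6 = 0, so x_{211} = x_1 = 12.

12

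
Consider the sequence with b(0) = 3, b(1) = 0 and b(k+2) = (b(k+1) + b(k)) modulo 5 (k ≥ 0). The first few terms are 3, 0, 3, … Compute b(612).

2

We have b(0) = 3; b(1) = 0; b(2) = 3; b(3) = 3; b(4) = 1; b(5) = 4; b(6) = 0; b(7) = 4; b(8) = 4; b(9) = 3; b(10) = 2; b(11) = 0; b(12) = 2; b(13) = 2; b(14) = 4; b(15) = 1; b(16) = 0; b(17) = 1; b(18) = 1; b(19) = 2; b(20) = 3; b(21) = 0.
The sequence repeats with period 20.
(612 - 0) mod 20 = 12, so b(612) = b(12) = 2.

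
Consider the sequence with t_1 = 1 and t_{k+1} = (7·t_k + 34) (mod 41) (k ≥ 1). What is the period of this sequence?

40

Listing terms: t_1 = 1; t_2 = 0; t_3 = 34; t_4 = 26; t_5 = 11; t_6 = 29; t_7 = 32; t_8 = 12; t_9 = 36; t_{10} = 40; t_{11} = 27; t_{12} = 18; t_{13} = 37; t_{14} = 6; t_{15} = 35; t_{16} = 33; t_{17} = 19; t_{18} = 3; t_{19} = 14; t_{20} = 9; t_{21} = 15; t_{22} = 16; t_{23} = 23; t_{24} = 31; t_{25} = 5; t_{26} = 28; t_{27} = 25; t_{28} = 4; t_{29} = 21; t_{30} = 17; t_{31} = 30; t_{32} = 39; t_{33} = 20; t_{34} = 10; t_{35} = 22; t_{36} = 24; t_{37} = 38; t_{38} = 13; t_{39} = 2; t_{40} = 7; t_{41} = 1.
The sequence repeats with period 40.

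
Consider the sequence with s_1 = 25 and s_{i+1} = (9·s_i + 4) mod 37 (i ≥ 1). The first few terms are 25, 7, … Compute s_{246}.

Computing terms: s_1 = 25; s_2 = 7; s_3 = 30; s_4 = 15; s_5 = 28; s_6 = 34; s_7 = 14; s_8 = 19; s_9 = 27; s_{10} = 25.
The sequence repeats with period 9.
So s_{246} = s_{1 + ((246-1) mod 9)} = s_3 = 30.

30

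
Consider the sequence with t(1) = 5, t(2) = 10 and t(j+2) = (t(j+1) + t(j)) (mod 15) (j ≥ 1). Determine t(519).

0

t(1) = 5, t(2) = 10, t(3) = 0, t(4) = 10, t(5) = 10, t(6) = 5, t(7) = 0, t(8) = 5, t(9) = 5, t(10) = 10.
The sequence repeats with period 8.
(519 - 1) mod 8 = 6, so t(519) = t(7) = 0.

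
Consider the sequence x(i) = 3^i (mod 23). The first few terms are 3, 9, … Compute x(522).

We have x(1) = 3,  x(2) = 9,  x(3) = 4,  x(4) = 12,  x(5) = 13,  x(6) = 16,  x(7) = 2,  x(8) = 6,  x(9) = 18,  x(10) = 8,  x(11) = 1,  x(12) = 3.
The sequence repeats with period 11.
So x(522) = x(1 + ((522-1) mod 11)) = x(5) = 13.

13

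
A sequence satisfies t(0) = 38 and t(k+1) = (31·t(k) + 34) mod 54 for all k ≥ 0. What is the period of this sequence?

Listing terms: t(0) = 38,  t(1) = 24,  t(2) = 22,  t(3) = 14,  t(4) = 36,  t(5) = 16,  t(6) = 44,  t(7) = 48,  t(8) = 10,  t(9) = 20,  t(10) = 6,  t(11) = 4,  t(12) = 50,  t(13) = 18,  t(14) = 52,  t(15) = 26,  t(16) = 30,  t(17) = 46,  t(18) = 2,  t(19) = 42,  t(20) = 40,  t(21) = 32,  t(22) = 0,  t(23) = 34,  t(24) = 8,  t(25) = 12,  t(26) = 28,  t(27) = 38.
Since t(27) = t(0) = 38, the sequence is periodic with period 27.

27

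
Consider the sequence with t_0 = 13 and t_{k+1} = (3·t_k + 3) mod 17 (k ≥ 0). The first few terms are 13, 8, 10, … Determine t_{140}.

Listing terms: t_0 = 13, t_1 = 8, t_2 = 10, t_3 = 16, t_4 = 0, t_5 = 3, t_6 = 12, t_7 = 5, t_8 = 1, t_9 = 6, t_{10} = 4, t_{11} = 15, t_{12} = 14, t_{13} = 11, t_{14} = 2, t_{15} = 9, t_{16} = 13.
Since t_{16} = t_0 = 13, the sequence is periodic with period 16.
So t_{140} = t_{0 + ((140-0) mod 16)} = t_{12} = 14.

14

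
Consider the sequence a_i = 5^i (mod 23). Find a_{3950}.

Computing terms: a_0 = 1, a_1 = 5, a_2 = 2, a_3 = 10, a_4 = 4, a_5 = 20, a_6 = 8, a_7 = 17, a_8 = 16, a_9 = 11, a_{10} = 9, a_{11} = 22, a_{12} = 18, a_{13} = 21, a_{14} = 13, a_{15} = 19, a_{16} = 3, a_{17} = 15, a_{18} = 6, a_{19} = 7, a_{20} = 12, a_{21} = 14, a_{22} = 1.
The sequence repeats with period 22.
(3950 - 0) mod 22 = 12, so a_{3950} = a_{12} = 18.

18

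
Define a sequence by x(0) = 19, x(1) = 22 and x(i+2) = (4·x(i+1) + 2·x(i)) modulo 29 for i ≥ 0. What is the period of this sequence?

Computing terms: x(0) = 19; x(1) = 22; x(2) = 10; x(3) = 26; x(4) = 8; x(5) = 26; x(6) = 4; x(7) = 10; x(8) = 19; x(9) = 9; x(10) = 16; x(11) = 24; x(12) = 12; x(13) = 9; x(14) = 2; x(15) = 26; x(16) = 21; x(17) = 20; x(18) = 6; x(19) = 6; x(20) = 7; x(21) = 11; x(22) = 0; x(23) = 22; x(24) = 1; x(25) = 19; x(26) = 20; x(27) = 2; x(28) = 19; x(29) = 22.
Since (x(28), x(29)) = (x(0), x(1)) = (19, 22) (two consecutive terms determine the rest), the sequence is periodic with period 28.

28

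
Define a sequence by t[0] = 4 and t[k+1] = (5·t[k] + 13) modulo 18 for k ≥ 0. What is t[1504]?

10

Listing terms: t[0] = 4, t[1] = 15, t[2] = 16, t[3] = 3, t[4] = 10, t[5] = 9, t[6] = 4.
The sequence repeats with period 6.
(1504 - 0) mod 6 = 4, so t[1504] = t[4] = 10.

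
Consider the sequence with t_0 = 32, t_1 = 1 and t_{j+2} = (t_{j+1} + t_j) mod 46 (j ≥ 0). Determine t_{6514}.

Listing terms: t_0 = 32, t_1 = 1, t_2 = 33, t_3 = 34, t_4 = 21, t_5 = 9, t_6 = 30, t_7 = 39, t_8 = 23, t_9 = 16, t_{10} = 39, t_{11} = 9, t_{12} = 2, t_{13} = 11, t_{14} = 13, t_{15} = 24, t_{16} = 37, t_{17} = 15, t_{18} = 6, t_{19} = 21, t_{20} = 27, t_{21} = 2, t_{22} = 29, t_{23} = 31, t_{24} = 14, t_{25} = 45, t_{26} = 13, t_{27} = 12, t_{28} = 25, t_{29} = 37, t_{30} = 16, t_{31} = 7, t_{32} = 23, t_{33} = 30, t_{34} = 7, t_{35} = 37, t_{36} = 44, t_{37} = 35, t_{38} = 33, t_{39} = 22, t_{40} = 9, t_{41} = 31, t_{42} = 40, t_{43} = 25, t_{44} = 19, t_{45} = 44, t_{46} = 17, t_{47} = 15, t_{48} = 32, t_{49} = 1.
Since (t_{48}, t_{49}) = (t_0, t_1) = (32, 1) (two consecutive terms determine the rest), the sequence is periodic with period 48.
(6514 - 0) mod 48 = 34, so t_{6514} = t_{34} = 7.

7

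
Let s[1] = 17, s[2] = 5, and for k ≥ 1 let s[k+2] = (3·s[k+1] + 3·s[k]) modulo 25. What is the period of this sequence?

20

Computing terms: s[1] = 17; s[2] = 5; s[3] = 16; s[4] = 13; s[5] = 12; s[6] = 0; s[7] = 11; s[8] = 8; s[9] = 7; s[10] = 20; s[11] = 6; s[12] = 3; s[13] = 2; s[14] = 15; s[15] = 1; s[16] = 23; s[17] = 22; s[18] = 10; s[19] = 21; s[20] = 18; s[21] = 17; s[22] = 5.
Since (s[21], s[22]) = (s[1], s[2]) = (17, 5) (two consecutive terms determine the rest), the sequence is periodic with period 20.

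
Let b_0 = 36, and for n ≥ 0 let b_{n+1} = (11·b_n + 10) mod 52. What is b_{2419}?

34

Computing terms: b_0 = 36; b_1 = 42; b_2 = 4; b_3 = 2; b_4 = 32; b_5 = 50; b_6 = 40; b_7 = 34; b_8 = 20; b_9 = 22; b_{10} = 44; b_{11} = 26; b_{12} = 36.
The sequence repeats with period 12.
(2419 - 0) mod 12 = 7, so b_{2419} = b_7 = 34.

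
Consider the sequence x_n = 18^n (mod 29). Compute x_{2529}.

Listing terms: x_0 = 1; x_1 = 18; x_2 = 5; x_3 = 3; x_4 = 25; x_5 = 15; x_6 = 9; x_7 = 17; x_8 = 16; x_9 = 27; x_{10} = 22; x_{11} = 19; x_{12} = 23; x_{13} = 8; x_{14} = 28; x_{15} = 11; x_{16} = 24; x_{17} = 26; x_{18} = 4; x_{19} = 14; x_{20} = 20; x_{21} = 12; x_{22} = 13; x_{23} = 2; x_{24} = 7; x_{25} = 10; x_{26} = 6; x_{27} = 21; x_{28} = 1.
The sequence repeats with period 28.
So x_{2529} = x_{0 + ((2529-0) mod 28)} = x_9 = 27.

27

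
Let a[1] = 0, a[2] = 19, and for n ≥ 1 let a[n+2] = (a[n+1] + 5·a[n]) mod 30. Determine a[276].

29

a[1] = 0; a[2] = 19; a[3] = 19; a[4] = 24; a[5] = 29; a[6] = 29; a[7] = 24; a[8] = 19; a[9] = 19.
Since (a[8], a[9]) = (a[2], a[3]) = (19, 19) (two consecutive terms determine the rest), the sequence is eventually periodic: after a pre-period of length 1 it cycles with period 6.
For n ≥ 2, a[n] depends only on (n - 2) mod 6. (276 - 2) mod 6 = 4, so a[276] = a[6] = 29.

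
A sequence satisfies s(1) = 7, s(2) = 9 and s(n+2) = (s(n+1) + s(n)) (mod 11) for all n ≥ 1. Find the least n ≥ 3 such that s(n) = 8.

We have s(1) = 7,  s(2) = 9,  s(3) = 5,  s(4) = 3,  s(5) = 8,  s(6) = 0,  s(7) = 8,  s(8) = 8,  s(9) = 5,  s(10) = 2,  s(11) = 7,  s(12) = 9.
The sequence repeats with period 10.
The value 8 first appears (with n ≥ 3) at s(5).

5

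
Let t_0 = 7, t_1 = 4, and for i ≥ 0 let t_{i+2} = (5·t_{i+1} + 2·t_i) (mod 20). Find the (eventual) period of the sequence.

t_0 = 7; t_1 = 4; t_2 = 14; t_3 = 18; t_4 = 18; t_5 = 6; t_6 = 6; t_7 = 2; t_8 = 2; t_9 = 14; t_{10} = 14; t_{11} = 18.
Since (t_{10}, t_{11}) = (t_2, t_3) = (14, 18) (two consecutive terms determine the rest), the sequence is eventually periodic: after a pre-period of length 2 it cycles with period 8.

8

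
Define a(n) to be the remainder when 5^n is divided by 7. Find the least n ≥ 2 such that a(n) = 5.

Computing terms: a(1) = 5; a(2) = 4; a(3) = 6; a(4) = 2; a(5) = 3; a(6) = 1; a(7) = 5.
Since a(7) = a(1) = 5, the sequence is periodic with period 6.
The value 5 next appears (with n ≥ 2) at a(7).

7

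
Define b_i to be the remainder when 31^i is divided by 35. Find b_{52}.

b_1 = 31, b_2 = 16, b_3 = 6, b_4 = 11, b_5 = 26, b_6 = 1, b_7 = 31.
The sequence repeats with period 6.
(52 - 1) mod 6 = 3, so b_{52} = b_4 = 11.

11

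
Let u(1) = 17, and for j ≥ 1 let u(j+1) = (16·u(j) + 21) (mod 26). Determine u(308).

7

We have u(1) = 17; u(2) = 7; u(3) = 3; u(4) = 17.
The sequence repeats with period 3.
So u(308) = u(1 + ((308-1) mod 3)) = u(2) = 7.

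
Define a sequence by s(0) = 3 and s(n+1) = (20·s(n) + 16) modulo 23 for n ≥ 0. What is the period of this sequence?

22

Computing terms: s(0) = 3,  s(1) = 7,  s(2) = 18,  s(3) = 8,  s(4) = 15,  s(5) = 17,  s(6) = 11,  s(7) = 6,  s(8) = 21,  s(9) = 22,  s(10) = 19,  s(11) = 5,  s(12) = 1,  s(13) = 13,  s(14) = 0,  s(15) = 16,  s(16) = 14,  s(17) = 20,  s(18) = 2,  s(19) = 10,  s(20) = 9,  s(21) = 12,  s(22) = 3.
The sequence repeats with period 22.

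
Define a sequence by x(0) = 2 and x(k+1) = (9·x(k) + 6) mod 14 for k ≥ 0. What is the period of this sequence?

3

We have x(0) = 2,  x(1) = 10,  x(2) = 12,  x(3) = 2.
The sequence repeats with period 3.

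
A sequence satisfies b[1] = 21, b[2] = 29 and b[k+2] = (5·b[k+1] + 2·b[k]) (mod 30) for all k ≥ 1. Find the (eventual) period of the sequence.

24

b[1] = 21,  b[2] = 29,  b[3] = 7,  b[4] = 3,  b[5] = 29,  b[6] = 1,  b[7] = 3,  b[8] = 17,  b[9] = 1,  b[10] = 9,  b[11] = 17,  b[12] = 13,  b[13] = 9,  b[14] = 11,  b[15] = 13,  b[16] = 27,  b[17] = 11,  b[18] = 19,  b[19] = 27,  b[20] = 23,  b[21] = 19,  b[22] = 21,  b[23] = 23,  b[24] = 7,  b[25] = 21,  b[26] = 29.
Since (b[25], b[26]) = (b[1], b[2]) = (21, 29) (two consecutive terms determine the rest), the sequence is periodic with period 24.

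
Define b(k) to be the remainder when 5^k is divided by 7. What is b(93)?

b(1) = 5, b(2) = 4, b(3) = 6, b(4) = 2, b(5) = 3, b(6) = 1, b(7) = 5.
The sequence repeats with period 6.
(93 - 1) mod 6 = 2, so b(93) = b(3) = 6.

6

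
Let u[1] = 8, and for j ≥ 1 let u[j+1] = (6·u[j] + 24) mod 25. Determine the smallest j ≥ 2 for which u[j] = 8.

We have u[1] = 8, u[2] = 22, u[3] = 6, u[4] = 10, u[5] = 9, u[6] = 3, u[7] = 17, u[8] = 1, u[9] = 5, u[10] = 4, u[11] = 23, u[12] = 12, u[13] = 21, u[14] = 0, u[15] = 24, u[16] = 18, u[17] = 7, u[18] = 16, u[19] = 20, u[20] = 19, u[21] = 13, u[22] = 2, u[23] = 11, u[24] = 15, u[25] = 14, u[26] = 8.
Since u[26] = u[1] = 8, the sequence is periodic with period 25.
The value 8 next appears (with j ≥ 2) at u[26].

26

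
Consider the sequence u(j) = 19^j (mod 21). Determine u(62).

Listing terms: u(0) = 1, u(1) = 19, u(2) = 4, u(3) = 13, u(4) = 16, u(5) = 10, u(6) = 1.
The sequence repeats with period 6.
(62 - 0) mod 6 = 2, so u(62) = u(2) = 4.

4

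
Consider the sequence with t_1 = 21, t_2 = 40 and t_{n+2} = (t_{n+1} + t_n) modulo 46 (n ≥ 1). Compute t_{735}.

We have t_1 = 21; t_2 = 40; t_3 = 15; t_4 = 9; t_5 = 24; t_6 = 33; t_7 = 11; t_8 = 44; t_9 = 9; t_{10} = 7; t_{11} = 16; t_{12} = 23; t_{13} = 39; t_{14} = 16; t_{15} = 9; t_{16} = 25; t_{17} = 34; t_{18} = 13; t_{19} = 1; t_{20} = 14; t_{21} = 15; t_{22} = 29; t_{23} = 44; t_{24} = 27; t_{25} = 25; t_{26} = 6; t_{27} = 31; t_{28} = 37; t_{29} = 22; t_{30} = 13; t_{31} = 35; t_{32} = 2; t_{33} = 37; t_{34} = 39; t_{35} = 30; t_{36} = 23; t_{37} = 7; t_{38} = 30; t_{39} = 37; t_{40} = 21; t_{41} = 12; t_{42} = 33; t_{43} = 45; t_{44} = 32; t_{45} = 31; t_{46} = 17; t_{47} = 2; t_{48} = 19; t_{49} = 21; t_{50} = 40.
Since (t_{49}, t_{50}) = (t_1, t_2) = (21, 40) (two consecutive terms determine the rest), the sequence is periodic with period 48.
So t_{735} = t_{1 + ((735-1) mod 48)} = t_{15} = 9.

9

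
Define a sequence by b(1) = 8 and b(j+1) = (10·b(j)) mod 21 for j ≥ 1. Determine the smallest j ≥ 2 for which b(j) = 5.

b(1) = 8, b(2) = 17, b(3) = 2, b(4) = 20, b(5) = 11, b(6) = 5, b(7) = 8.
Since b(7) = b(1) = 8, the sequence is periodic with period 6.
The value 5 first appears (with j ≥ 2) at b(6).

6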